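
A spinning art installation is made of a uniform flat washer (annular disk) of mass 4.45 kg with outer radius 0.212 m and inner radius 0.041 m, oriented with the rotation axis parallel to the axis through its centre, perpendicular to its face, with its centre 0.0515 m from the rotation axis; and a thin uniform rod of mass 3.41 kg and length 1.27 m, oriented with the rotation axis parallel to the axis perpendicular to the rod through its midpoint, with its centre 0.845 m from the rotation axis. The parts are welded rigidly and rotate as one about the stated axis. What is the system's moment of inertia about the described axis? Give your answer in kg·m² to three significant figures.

Annular disk: I_cm = (1/2)M(R²+r²) = (1/2)(4.45)[(0.212)² + (0.041)²] = 0.10374 kg·m²; centre at d = 0.0515 m, so I = I_cm + Md² gives I = 0.10374 + (4.45)(0.0515)² = 0.11554 kg·m².
Thin rod: I_cm = (1/12)ML² = (1/12)(3.41)(1.27)² = 0.45833 kg·m²; centre at d = 0.845 m, so I = I_cm + Md² gives I = 0.45833 + (3.41)(0.845)² = 2.8932 kg·m².
Total I = 0.11554 + 2.8932 = 3.0087 kg·m².

3.01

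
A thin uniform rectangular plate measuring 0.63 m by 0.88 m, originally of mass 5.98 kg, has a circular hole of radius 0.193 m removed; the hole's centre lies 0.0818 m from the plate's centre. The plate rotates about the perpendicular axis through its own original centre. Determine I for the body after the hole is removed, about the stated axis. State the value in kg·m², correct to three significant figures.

Unpierced body about its centre: I₀ = (1/12)M(a²+b²) = (1/12)(5.98)[(0.63)² + (0.88)²] = 0.5837 kg·m².
The removed disk has mass m = M·πr²/(ab) = (5.98)·π(0.193)²/(0.63·0.88) = 1.2622 kg (same uniform areal density).
Its moment of inertia about the rotation axis (parallel-axis theorem): I_hole = (1/2)mr² + md² = (1/2)(1.2622)(0.193)² + (1.2622)(0.0818)² = 0.031955 kg·m².
Treating the hole as negative mass, I = I₀ − I_hole = 0.5837 − 0.031955 = 0.55174 kg·m².

0.552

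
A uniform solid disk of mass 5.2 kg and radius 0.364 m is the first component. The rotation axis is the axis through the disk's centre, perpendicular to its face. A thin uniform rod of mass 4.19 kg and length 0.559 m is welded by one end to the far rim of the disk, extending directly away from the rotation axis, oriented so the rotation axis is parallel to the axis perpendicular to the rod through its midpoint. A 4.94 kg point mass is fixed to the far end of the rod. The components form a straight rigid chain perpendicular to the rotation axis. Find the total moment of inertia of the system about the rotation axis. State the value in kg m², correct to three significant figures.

Solid disk: I_cm = (1/2)MR² = (1/2)(5.2)(0.364)² = 0.34449 kg m²; axis through the centre, so I = 0.34449 kg m².
Thin rod: I_cm = (1/12)ML² = (1/12)(4.19)(0.559)² = 0.10911 kg m²; centre at d = 0.364 + 0.2795 = 0.6435 m, so the parallel axis theorem gives I = 0.10911 + (4.19)(0.6435)² = 1.8442 kg m².
Point mass: I_cm = 0; centre at d = 0.364 + 0.2795 + 0.2795 = 0.923 m, so the parallel axis theorem gives I = 0 + (4.94)(0.923)² = 4.2085 kg m².
Total I = 0.34449 + 1.8442 + 4.2085 = 6.3972 kg m².

6.40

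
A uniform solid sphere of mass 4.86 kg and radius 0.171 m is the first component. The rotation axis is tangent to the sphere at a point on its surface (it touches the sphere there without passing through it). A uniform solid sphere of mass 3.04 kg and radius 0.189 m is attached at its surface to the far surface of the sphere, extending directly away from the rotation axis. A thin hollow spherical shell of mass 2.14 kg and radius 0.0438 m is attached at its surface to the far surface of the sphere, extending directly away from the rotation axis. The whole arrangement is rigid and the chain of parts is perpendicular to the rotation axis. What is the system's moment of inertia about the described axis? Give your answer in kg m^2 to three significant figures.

Solid sphere: I_cm = (2/5)MR² = (2/5)(4.86)(0.171)² = 0.056845 kg m^2; centre at d = 0.171 m, so I = I_cm + Md² gives I = 0.056845 + (4.86)(0.171)² = 0.19896 kg m^2.
Solid sphere: I_cm = (2/5)MR² = (2/5)(3.04)(0.189)² = 0.043437 kg m^2; centre at d = 0.171 + 0.171 + 0.189 = 0.531 m, so I = I_cm + Md² gives I = 0.043437 + (3.04)(0.531)² = 0.9006 kg m^2.
Spherical shell: I_cm = (2/3)MR² = (2/3)(2.14)(0.0438)² = 0.002737 kg m^2; centre at d = 0.171 + 0.171 + 0.189 + 0.189 + 0.0438 = 0.7638 m, so I = I_cm + Md² gives I = 0.002737 + (2.14)(0.7638)² = 1.2512 kg m^2.
Total I = 0.19896 + 0.9006 + 1.2512 = 2.3507 kg m^2.

2.35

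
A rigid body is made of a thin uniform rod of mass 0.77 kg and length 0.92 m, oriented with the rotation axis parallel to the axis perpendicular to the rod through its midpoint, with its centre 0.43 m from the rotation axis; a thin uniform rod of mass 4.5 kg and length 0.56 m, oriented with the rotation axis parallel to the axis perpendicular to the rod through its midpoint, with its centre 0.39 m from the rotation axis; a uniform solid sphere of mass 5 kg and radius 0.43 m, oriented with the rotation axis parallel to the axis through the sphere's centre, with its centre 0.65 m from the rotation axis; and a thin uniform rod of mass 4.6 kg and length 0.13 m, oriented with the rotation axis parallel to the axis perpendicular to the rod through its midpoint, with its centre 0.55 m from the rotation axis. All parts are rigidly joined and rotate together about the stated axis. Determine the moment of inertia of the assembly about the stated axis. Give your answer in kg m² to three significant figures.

Thin rod: I_cm = (1/12)ML² = (1/12)(0.77)(0.92)² = 0.054311 kg m²; centre at d = 0.43 m, so I = I_cm + Md² gives I = 0.054311 + (0.77)(0.43)² = 0.19668 kg m².
Thin rod: I_cm = (1/12)ML² = (1/12)(4.5)(0.56)² = 0.1176 kg m²; centre at d = 0.39 m, so I = I_cm + Md² gives I = 0.1176 + (4.5)(0.39)² = 0.80205 kg m².
Solid sphere: I_cm = (2/5)MR² = (2/5)(5)(0.43)² = 0.3698 kg m²; centre at d = 0.65 m, so I = I_cm + Md² gives I = 0.3698 + (5)(0.65)² = 2.4823 kg m².
Thin rod: I_cm = (1/12)ML² = (1/12)(4.6)(0.13)² = 0.0064783 kg m²; centre at d = 0.55 m, so I = I_cm + Md² gives I = 0.0064783 + (4.6)(0.55)² = 1.398 kg m².
Total I = 0.19668 + 0.80205 + 2.4823 + 1.398 = 4.879 kg m².

4.88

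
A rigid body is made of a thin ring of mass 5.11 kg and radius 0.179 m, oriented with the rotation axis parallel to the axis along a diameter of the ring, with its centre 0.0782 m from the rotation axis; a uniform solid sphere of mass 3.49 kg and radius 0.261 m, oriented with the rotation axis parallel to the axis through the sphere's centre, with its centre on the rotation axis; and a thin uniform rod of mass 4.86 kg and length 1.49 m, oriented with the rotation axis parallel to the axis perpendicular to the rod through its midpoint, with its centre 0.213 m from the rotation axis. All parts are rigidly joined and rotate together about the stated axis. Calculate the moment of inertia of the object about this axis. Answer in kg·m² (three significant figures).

1.33

Thin ring: I_cm = (1/2)MR² = (1/2)(5.11)(0.179)² = 0.081865 kg·m²; centre at d = 0.0782 m, so the parallel axis theorem gives I = 0.081865 + (5.11)(0.0782)² = 0.11311 kg·m².
Solid sphere: I_cm = (2/5)MR² = (2/5)(3.49)(0.261)² = 0.095097 kg·m²; axis through the centre, so I = 0.095097 kg·m².
Thin rod: I_cm = (1/12)ML² = (1/12)(4.86)(1.49)² = 0.89914 kg·m²; centre at d = 0.213 m, so the parallel axis theorem gives I = 0.89914 + (4.86)(0.213)² = 1.1196 kg·m².
Total I = 0.11311 + 0.095097 + 1.1196 = 1.3278 kg·m².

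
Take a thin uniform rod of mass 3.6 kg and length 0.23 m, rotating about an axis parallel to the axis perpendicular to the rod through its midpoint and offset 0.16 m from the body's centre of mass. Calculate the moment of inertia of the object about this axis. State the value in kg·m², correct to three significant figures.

I_cm = (1/12)ML² = (1/12)(3.6)(0.23)² = 0.01587 kg·m²; centre at d = 0.16 m, so I = I_cm + Md² gives I = 0.01587 + (3.6)(0.16)² = 0.10803 kg·m².

0.108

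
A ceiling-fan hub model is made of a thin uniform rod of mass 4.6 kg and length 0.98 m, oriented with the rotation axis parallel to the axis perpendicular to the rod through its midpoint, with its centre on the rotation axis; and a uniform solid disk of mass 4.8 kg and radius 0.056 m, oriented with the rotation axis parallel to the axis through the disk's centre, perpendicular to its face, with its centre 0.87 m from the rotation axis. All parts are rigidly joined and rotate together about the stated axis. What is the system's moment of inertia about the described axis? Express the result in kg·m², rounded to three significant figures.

4.01

Thin rod: I_cm = (1/12)ML² = (1/12)(4.6)(0.98)² = 0.36815 kg·m²; axis through the centre, so I = 0.36815 kg·m².
Solid disk: I_cm = (1/2)MR² = (1/2)(4.8)(0.056)² = 0.0075264 kg·m²; centre at d = 0.87 m, so I = I_cm + Md² gives I = 0.0075264 + (4.8)(0.87)² = 3.6406 kg·m².
Total I = 0.36815 + 3.6406 = 4.0088 kg·m².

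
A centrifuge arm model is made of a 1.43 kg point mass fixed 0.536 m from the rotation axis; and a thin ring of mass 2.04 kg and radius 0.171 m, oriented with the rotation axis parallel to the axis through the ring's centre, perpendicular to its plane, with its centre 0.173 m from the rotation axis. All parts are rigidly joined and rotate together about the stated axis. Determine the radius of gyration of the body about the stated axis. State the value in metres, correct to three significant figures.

Point mass: I_cm = 0; centre at d = 0.536 m, so I = I_cm + Md² gives I = 0 + (1.43)(0.536)² = 0.41083 kg m^2.
Thin ring: I_cm = MR² = (2.04)(0.171)² = 0.059652 kg m^2; centre at d = 0.173 m, so I = I_cm + Md² gives I = 0.059652 + (2.04)(0.173)² = 0.12071 kg m^2.
Total I = 0.53154 kg m^2; total mass M = 3.47 kg.
k = √(I/M) = √(0.53154/3.47) = 0.39138 m.

0.391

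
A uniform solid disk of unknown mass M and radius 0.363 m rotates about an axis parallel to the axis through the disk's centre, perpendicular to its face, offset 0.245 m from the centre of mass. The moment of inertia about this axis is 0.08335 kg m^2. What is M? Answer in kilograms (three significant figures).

I = I_cm + Md² = (1/2)MR² + Md² = M·[0.5·(0.363)² + (0.245)²] = M·0.12591.
So M = 0.08335 / 0.12591 = 0.66198 kg.

0.662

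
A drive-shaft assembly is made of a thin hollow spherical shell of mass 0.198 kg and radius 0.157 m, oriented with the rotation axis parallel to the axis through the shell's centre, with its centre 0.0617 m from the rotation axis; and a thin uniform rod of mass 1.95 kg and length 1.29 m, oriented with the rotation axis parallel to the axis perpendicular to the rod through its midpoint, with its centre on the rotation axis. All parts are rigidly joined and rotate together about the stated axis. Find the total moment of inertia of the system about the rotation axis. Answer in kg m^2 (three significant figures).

0.274

Spherical shell: I_cm = (2/3)MR² = (2/3)(0.198)(0.157)² = 0.0032537 kg m^2; centre at d = 0.0617 m, so I = I_cm + Md² gives I = 0.0032537 + (0.198)(0.0617)² = 0.0040074 kg m^2.
Thin rod: I_cm = (1/12)ML² = (1/12)(1.95)(1.29)² = 0.27042 kg m^2; axis through the centre, so I = 0.27042 kg m^2.
Total I = 0.0040074 + 0.27042 = 0.27442 kg m^2.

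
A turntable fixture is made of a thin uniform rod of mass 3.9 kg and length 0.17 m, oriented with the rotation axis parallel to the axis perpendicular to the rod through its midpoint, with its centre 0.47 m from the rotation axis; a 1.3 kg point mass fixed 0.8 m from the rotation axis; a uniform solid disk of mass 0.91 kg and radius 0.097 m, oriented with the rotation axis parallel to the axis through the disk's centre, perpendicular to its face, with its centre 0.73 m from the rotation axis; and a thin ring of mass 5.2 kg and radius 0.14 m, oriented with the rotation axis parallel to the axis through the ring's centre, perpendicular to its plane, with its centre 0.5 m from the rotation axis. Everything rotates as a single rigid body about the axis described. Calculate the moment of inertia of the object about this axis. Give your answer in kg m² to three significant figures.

Thin rod: I_cm = (1/12)ML² = (1/12)(3.9)(0.17)² = 0.0093925 kg m²; centre at d = 0.47 m, so the parallel axis theorem gives I = 0.0093925 + (3.9)(0.47)² = 0.8709 kg m².
Point mass: I_cm = 0; centre at d = 0.8 m, so the parallel axis theorem gives I = 0 + (1.3)(0.8)² = 0.832 kg m².
Solid disk: I_cm = (1/2)MR² = (1/2)(0.91)(0.097)² = 0.0042811 kg m²; centre at d = 0.73 m, so the parallel axis theorem gives I = 0.0042811 + (0.91)(0.73)² = 0.48922 kg m².
Thin ring: I_cm = MR² = (5.2)(0.14)² = 0.10192 kg m²; centre at d = 0.5 m, so the parallel axis theorem gives I = 0.10192 + (5.2)(0.5)² = 1.4019 kg m².
Total I = 0.8709 + 0.832 + 0.48922 + 1.4019 = 3.594 kg m².

3.59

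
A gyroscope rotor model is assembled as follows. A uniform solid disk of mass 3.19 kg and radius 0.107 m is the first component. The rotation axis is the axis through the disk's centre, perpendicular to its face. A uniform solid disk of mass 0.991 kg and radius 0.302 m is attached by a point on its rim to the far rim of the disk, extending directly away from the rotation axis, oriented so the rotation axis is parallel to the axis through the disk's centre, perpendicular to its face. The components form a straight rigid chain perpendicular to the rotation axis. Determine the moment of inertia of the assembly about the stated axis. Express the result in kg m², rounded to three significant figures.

0.229

Solid disk: I_cm = (1/2)MR² = (1/2)(3.19)(0.107)² = 0.018261 kg m²; axis through the centre, so I = 0.018261 kg m².
Solid disk: I_cm = (1/2)MR² = (1/2)(0.991)(0.302)² = 0.045192 kg m²; centre at d = 0.107 + 0.302 = 0.409 m, so I = I_cm + Md² gives I = 0.045192 + (0.991)(0.409)² = 0.21097 kg m².
Total I = 0.018261 + 0.21097 = 0.22923 kg m².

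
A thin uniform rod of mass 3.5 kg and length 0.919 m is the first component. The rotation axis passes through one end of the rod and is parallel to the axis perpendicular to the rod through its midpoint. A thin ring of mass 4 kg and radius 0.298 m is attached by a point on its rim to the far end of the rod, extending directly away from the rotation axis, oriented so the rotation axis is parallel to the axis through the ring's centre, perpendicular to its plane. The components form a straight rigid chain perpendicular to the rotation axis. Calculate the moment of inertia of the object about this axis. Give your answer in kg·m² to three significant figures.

7.26

Thin rod: I_cm = (1/12)ML² = (1/12)(3.5)(0.919)² = 0.24633 kg·m²; centre at d = 0.4595 m, so the parallel axis theorem gives I = 0.24633 + (3.5)(0.4595)² = 0.98532 kg·m².
Thin ring: I_cm = MR² = (4)(0.298)² = 0.35522 kg·m²; centre at d = 0.4595 + 0.4595 + 0.298 = 1.217 m, so the parallel axis theorem gives I = 0.35522 + (4)(1.217)² = 6.2796 kg·m².
Total I = 0.98532 + 6.2796 = 7.2649 kg·m².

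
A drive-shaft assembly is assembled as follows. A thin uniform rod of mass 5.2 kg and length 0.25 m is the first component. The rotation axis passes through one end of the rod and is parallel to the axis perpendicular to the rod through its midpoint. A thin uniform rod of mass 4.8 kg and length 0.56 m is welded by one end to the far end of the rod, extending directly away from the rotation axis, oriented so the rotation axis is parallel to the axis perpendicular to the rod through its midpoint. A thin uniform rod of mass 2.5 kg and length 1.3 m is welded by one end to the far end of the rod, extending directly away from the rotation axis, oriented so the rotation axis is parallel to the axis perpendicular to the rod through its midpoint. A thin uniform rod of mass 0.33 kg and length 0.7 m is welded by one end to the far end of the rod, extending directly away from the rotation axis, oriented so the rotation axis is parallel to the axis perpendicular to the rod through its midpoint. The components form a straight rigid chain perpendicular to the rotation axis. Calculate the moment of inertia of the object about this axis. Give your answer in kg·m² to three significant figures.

9.27

Thin rod: I_cm = (1/12)ML² = (1/12)(5.2)(0.25)² = 0.027083 kg·m²; centre at d = 0.125 m, so the parallel axis theorem gives I = 0.027083 + (5.2)(0.125)² = 0.10833 kg·m².
Thin rod: I_cm = (1/12)ML² = (1/12)(4.8)(0.56)² = 0.12544 kg·m²; centre at d = 0.125 + 0.125 + 0.28 = 0.53 m, so the parallel axis theorem gives I = 0.12544 + (4.8)(0.53)² = 1.4738 kg·m².
Thin rod: I_cm = (1/12)ML² = (1/12)(2.5)(1.3)² = 0.35208 kg·m²; centre at d = 0.125 + 0.125 + 0.28 + 0.28 + 0.65 = 1.46 m, so the parallel axis theorem gives I = 0.35208 + (2.5)(1.46)² = 5.6811 kg·m².
Thin rod: I_cm = (1/12)ML² = (1/12)(0.33)(0.7)² = 0.013475 kg·m²; centre at d = 0.125 + 0.125 + 0.28 + 0.28 + 0.65 + 0.65 + 0.35 = 2.46 m, so the parallel axis theorem gives I = 0.013475 + (0.33)(2.46)² = 2.0105 kg·m².
Total I = 0.10833 + 1.4738 + 5.6811 + 2.0105 = 9.2737 kg·m².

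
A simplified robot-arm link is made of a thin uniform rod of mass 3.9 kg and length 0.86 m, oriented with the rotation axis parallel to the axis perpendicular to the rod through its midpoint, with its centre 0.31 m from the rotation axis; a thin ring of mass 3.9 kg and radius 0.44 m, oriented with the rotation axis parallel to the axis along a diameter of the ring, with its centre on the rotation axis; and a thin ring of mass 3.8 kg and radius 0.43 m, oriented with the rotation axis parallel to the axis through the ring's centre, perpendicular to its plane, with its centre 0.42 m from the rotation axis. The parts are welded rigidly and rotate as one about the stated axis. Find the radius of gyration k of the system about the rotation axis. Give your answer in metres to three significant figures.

0.452

Thin rod: I_cm = (1/12)ML² = (1/12)(3.9)(0.86)² = 0.24037 kg m^2; centre at d = 0.31 m, so I = I_cm + Md² gives I = 0.24037 + (3.9)(0.31)² = 0.61516 kg m^2.
Thin ring: I_cm = (1/2)MR² = (1/2)(3.9)(0.44)² = 0.37752 kg m^2; axis through the centre, so I = 0.37752 kg m^2.
Thin ring: I_cm = MR² = (3.8)(0.43)² = 0.70262 kg m^2; centre at d = 0.42 m, so I = I_cm + Md² gives I = 0.70262 + (3.8)(0.42)² = 1.3729 kg m^2.
Total I = 2.3656 kg m^2; total mass M = 11.6 kg.
k = √(I/M) = √(2.3656/11.6) = 0.45159 m.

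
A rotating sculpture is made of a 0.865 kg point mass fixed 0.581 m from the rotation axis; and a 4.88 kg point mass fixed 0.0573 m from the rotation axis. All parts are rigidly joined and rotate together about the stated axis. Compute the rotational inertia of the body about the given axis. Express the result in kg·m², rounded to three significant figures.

Point mass: I_cm = 0; centre at d = 0.581 m, so the parallel axis theorem gives I = 0 + (0.865)(0.581)² = 0.29199 kg·m².
Point mass: I_cm = 0; centre at d = 0.0573 m, so the parallel axis theorem gives I = 0 + (4.88)(0.0573)² = 0.016022 kg·m².
Total I = 0.29199 + 0.016022 = 0.30801 kg·m².

0.308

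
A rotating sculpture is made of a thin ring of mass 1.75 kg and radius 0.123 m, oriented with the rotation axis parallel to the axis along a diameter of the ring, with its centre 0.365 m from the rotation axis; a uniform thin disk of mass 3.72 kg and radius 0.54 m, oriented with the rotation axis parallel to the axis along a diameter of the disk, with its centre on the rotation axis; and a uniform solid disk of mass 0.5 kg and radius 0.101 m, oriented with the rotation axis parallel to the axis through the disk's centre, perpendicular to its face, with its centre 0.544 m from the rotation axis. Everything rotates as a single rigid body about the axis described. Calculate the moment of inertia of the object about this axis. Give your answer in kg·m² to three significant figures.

Thin ring: I_cm = (1/2)MR² = (1/2)(1.75)(0.123)² = 0.013238 kg·m²; centre at d = 0.365 m, so I = I_cm + Md² gives I = 0.013238 + (1.75)(0.365)² = 0.24638 kg·m².
Thin disk: I_cm = (1/4)MR² = (1/4)(3.72)(0.54)² = 0.27119 kg·m²; axis through the centre, so I = 0.27119 kg·m².
Solid disk: I_cm = (1/2)MR² = (1/2)(0.5)(0.101)² = 0.0025503 kg·m²; centre at d = 0.544 m, so I = I_cm + Md² gives I = 0.0025503 + (0.5)(0.544)² = 0.15052 kg·m².
Total I = 0.24638 + 0.27119 + 0.15052 = 0.66809 kg·m².

0.668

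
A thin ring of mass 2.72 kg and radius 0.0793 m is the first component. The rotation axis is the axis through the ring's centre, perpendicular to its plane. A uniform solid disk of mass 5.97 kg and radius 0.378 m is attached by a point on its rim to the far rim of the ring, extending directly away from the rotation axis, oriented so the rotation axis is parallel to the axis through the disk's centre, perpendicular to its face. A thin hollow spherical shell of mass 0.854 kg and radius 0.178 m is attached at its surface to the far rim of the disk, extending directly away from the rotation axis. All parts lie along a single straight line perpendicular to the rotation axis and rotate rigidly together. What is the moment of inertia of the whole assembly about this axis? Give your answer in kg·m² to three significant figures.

2.59

Thin ring: I_cm = MR² = (2.72)(0.0793)² = 0.017105 kg·m²; axis through the centre, so I = 0.017105 kg·m².
Solid disk: I_cm = (1/2)MR² = (1/2)(5.97)(0.378)² = 0.42651 kg·m²; centre at d = 0.0793 + 0.378 = 0.4573 m, so I = I_cm + Md² gives I = 0.42651 + (5.97)(0.4573)² = 1.675 kg·m².
Spherical shell: I_cm = (2/3)MR² = (2/3)(0.854)(0.178)² = 0.018039 kg·m²; centre at d = 0.0793 + 0.378 + 0.378 + 0.178 = 1.0133 m, so I = I_cm + Md² gives I = 0.018039 + (0.854)(1.0133)² = 0.89491 kg·m².
Total I = 0.017105 + 1.675 + 0.89491 = 2.587 kg·m².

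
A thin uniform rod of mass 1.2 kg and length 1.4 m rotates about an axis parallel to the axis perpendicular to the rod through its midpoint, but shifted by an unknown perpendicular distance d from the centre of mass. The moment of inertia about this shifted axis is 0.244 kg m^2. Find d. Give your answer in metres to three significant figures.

0.200

About the centre-of-mass axis, I_cm = (1/12)ML² = (1/12)(1.2)(1.4)² = 0.196 kg m^2.
Parallel axis theorem: I = I_cm + Md², so Md² = 0.244 − 0.196 = 0.048 kg m^2.
d = √(0.048 / 1.2) = 0.2 m.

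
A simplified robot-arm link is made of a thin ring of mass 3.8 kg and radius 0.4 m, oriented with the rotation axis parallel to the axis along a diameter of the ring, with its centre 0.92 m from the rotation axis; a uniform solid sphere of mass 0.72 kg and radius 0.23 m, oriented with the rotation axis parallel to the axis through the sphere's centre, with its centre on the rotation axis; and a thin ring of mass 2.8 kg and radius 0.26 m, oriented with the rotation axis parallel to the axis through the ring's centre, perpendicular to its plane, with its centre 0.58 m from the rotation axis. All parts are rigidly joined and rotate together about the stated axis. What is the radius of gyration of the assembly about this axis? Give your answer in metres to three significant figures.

Thin ring: I_cm = (1/2)MR² = (1/2)(3.8)(0.4)² = 0.304 kg·m²; centre at d = 0.92 m, so I = I_cm + Md² gives I = 0.304 + (3.8)(0.92)² = 3.5203 kg·m².
Solid sphere: I_cm = (2/5)MR² = (2/5)(0.72)(0.23)² = 0.015235 kg·m²; axis through the centre, so I = 0.015235 kg·m².
Thin ring: I_cm = MR² = (2.8)(0.26)² = 0.18928 kg·m²; centre at d = 0.58 m, so I = I_cm + Md² gives I = 0.18928 + (2.8)(0.58)² = 1.1312 kg·m².
Total I = 4.6668 kg·m²; total mass M = 7.32 kg.
k = √(I/M) = √(4.6668/7.32) = 0.79846 m.

0.798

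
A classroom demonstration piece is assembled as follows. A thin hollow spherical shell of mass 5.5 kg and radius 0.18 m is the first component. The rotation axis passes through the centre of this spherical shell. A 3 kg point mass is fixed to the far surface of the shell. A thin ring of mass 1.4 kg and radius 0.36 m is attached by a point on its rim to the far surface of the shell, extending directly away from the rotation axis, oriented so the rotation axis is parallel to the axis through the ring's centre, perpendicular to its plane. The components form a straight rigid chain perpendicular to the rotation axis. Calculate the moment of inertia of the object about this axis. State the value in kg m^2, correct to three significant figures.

Spherical shell: I_cm = (2/3)MR² = (2/3)(5.5)(0.18)² = 0.1188 kg m^2; axis through the centre, so I = 0.1188 kg m^2.
Point mass: I_cm = 0; centre at d = 0.18 m, so I = I_cm + Md² gives I = 0 + (3)(0.18)² = 0.0972 kg m^2.
Thin ring: I_cm = MR² = (1.4)(0.36)² = 0.18144 kg m^2; centre at d = 0.18 + 0.36 = 0.54 m, so I = I_cm + Md² gives I = 0.18144 + (1.4)(0.54)² = 0.58968 kg m^2.
Total I = 0.1188 + 0.0972 + 0.58968 = 0.80568 kg m^2.

0.806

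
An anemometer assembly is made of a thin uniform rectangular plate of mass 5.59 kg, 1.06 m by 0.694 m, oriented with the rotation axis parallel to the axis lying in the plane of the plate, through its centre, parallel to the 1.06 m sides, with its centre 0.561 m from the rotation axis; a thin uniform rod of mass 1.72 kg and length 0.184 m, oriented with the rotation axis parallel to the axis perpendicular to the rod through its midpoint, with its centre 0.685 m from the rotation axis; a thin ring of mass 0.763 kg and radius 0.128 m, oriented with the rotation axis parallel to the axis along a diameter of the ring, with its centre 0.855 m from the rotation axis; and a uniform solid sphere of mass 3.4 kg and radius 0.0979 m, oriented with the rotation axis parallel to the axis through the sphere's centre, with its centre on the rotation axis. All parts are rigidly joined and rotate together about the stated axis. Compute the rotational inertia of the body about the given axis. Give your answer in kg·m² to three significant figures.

3.37

Rectangular plate: I_cm = (1/12)Mb² = (1/12)(5.59)(0.694)² = 0.22436 kg·m²; centre at d = 0.561 m, so I = I_cm + Md² gives I = 0.22436 + (5.59)(0.561)² = 1.9837 kg·m².
Thin rod: I_cm = (1/12)ML² = (1/12)(1.72)(0.184)² = 0.0048527 kg·m²; centre at d = 0.685 m, so I = I_cm + Md² gives I = 0.0048527 + (1.72)(0.685)² = 0.81192 kg·m².
Thin ring: I_cm = (1/2)MR² = (1/2)(0.763)(0.128)² = 0.0062505 kg·m²; centre at d = 0.855 m, so I = I_cm + Md² gives I = 0.0062505 + (0.763)(0.855)² = 0.56402 kg·m².
Solid sphere: I_cm = (2/5)MR² = (2/5)(3.4)(0.0979)² = 0.013035 kg·m²; axis through the centre, so I = 0.013035 kg·m².
Total I = 1.9837 + 0.81192 + 0.56402 + 0.013035 = 3.3726 kg·m².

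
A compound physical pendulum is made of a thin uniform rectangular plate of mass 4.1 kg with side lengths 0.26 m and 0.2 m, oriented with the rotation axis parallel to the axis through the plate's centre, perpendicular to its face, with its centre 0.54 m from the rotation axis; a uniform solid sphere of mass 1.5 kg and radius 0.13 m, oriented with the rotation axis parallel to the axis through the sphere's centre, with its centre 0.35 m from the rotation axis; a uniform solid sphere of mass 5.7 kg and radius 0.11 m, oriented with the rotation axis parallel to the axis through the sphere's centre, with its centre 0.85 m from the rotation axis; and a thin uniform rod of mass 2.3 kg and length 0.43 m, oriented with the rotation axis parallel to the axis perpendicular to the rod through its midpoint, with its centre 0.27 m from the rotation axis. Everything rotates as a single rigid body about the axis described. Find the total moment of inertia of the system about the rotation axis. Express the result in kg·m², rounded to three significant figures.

5.78

Rectangular plate: I_cm = (1/12)M(a²+b²) = (1/12)(4.1)[(0.26)² + (0.2)²] = 0.036763 kg·m²; centre at d = 0.54 m, so the parallel axis theorem gives I = 0.036763 + (4.1)(0.54)² = 1.2323 kg·m².
Solid sphere: I_cm = (2/5)MR² = (2/5)(1.5)(0.13)² = 0.01014 kg·m²; centre at d = 0.35 m, so the parallel axis theorem gives I = 0.01014 + (1.5)(0.35)² = 0.19389 kg·m².
Solid sphere: I_cm = (2/5)MR² = (2/5)(5.7)(0.11)² = 0.027588 kg·m²; centre at d = 0.85 m, so the parallel axis theorem gives I = 0.027588 + (5.7)(0.85)² = 4.1458 kg·m².
Thin rod: I_cm = (1/12)ML² = (1/12)(2.3)(0.43)² = 0.035439 kg·m²; centre at d = 0.27 m, so the parallel axis theorem gives I = 0.035439 + (2.3)(0.27)² = 0.20311 kg·m².
Total I = 1.2323 + 0.19389 + 4.1458 + 0.20311 = 5.7752 kg·m².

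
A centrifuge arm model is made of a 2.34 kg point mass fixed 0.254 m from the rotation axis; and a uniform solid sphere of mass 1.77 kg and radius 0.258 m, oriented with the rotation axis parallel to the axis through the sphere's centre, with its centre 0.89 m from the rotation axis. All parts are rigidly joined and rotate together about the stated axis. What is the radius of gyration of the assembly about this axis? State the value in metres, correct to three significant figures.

Point mass: I_cm = 0; centre at d = 0.254 m, so the parallel axis theorem gives I = 0 + (2.34)(0.254)² = 0.15097 kg m^2.
Solid sphere: I_cm = (2/5)MR² = (2/5)(1.77)(0.258)² = 0.047127 kg m^2; centre at d = 0.89 m, so the parallel axis theorem gives I = 0.047127 + (1.77)(0.89)² = 1.4491 kg m^2.
Total I = 1.6001 kg m^2; total mass M = 4.11 kg.
k = √(I/M) = √(1.6001/4.11) = 0.62396 m.

0.624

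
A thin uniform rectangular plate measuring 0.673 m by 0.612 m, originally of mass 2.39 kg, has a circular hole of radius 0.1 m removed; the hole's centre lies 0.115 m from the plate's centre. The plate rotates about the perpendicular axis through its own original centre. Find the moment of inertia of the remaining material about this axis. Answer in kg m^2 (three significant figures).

0.161

Unpierced body about its centre: I₀ = (1/12)M(a²+b²) = (1/12)(2.39)[(0.673)² + (0.612)²] = 0.16481 kg m^2.
The removed disk has mass m = M·πr²/(ab) = (2.39)·π(0.1)²/(0.673·0.612) = 0.1823 kg (same uniform areal density).
Its moment of inertia about the rotation axis (parallel-axis theorem): I_hole = (1/2)mr² + md² = (1/2)(0.1823)(0.1)² + (0.1823)(0.115)² = 0.0033224 kg m^2.
Treating the hole as negative mass, I = I₀ − I_hole = 0.16481 − 0.0033224 = 0.16148 kg m^2.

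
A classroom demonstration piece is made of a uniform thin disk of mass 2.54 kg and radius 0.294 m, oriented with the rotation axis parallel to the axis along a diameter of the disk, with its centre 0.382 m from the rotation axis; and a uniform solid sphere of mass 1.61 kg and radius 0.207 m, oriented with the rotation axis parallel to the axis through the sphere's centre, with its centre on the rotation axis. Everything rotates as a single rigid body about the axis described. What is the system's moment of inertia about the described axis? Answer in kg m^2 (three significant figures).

Thin disk: I_cm = (1/4)MR² = (1/4)(2.54)(0.294)² = 0.054887 kg m^2; centre at d = 0.382 m, so I = I_cm + Md² gives I = 0.054887 + (2.54)(0.382)² = 0.42553 kg m^2.
Solid sphere: I_cm = (2/5)MR² = (2/5)(1.61)(0.207)² = 0.027595 kg m^2; axis through the centre, so I = 0.027595 kg m^2.
Total I = 0.42553 + 0.027595 = 0.45313 kg m^2.

0.453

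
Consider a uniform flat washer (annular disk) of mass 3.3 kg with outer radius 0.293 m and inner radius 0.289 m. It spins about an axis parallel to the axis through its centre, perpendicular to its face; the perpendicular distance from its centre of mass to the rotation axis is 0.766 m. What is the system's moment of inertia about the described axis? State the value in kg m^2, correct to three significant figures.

2.22

I_cm = (1/2)M(R²+r²) = (1/2)(3.3)[(0.293)² + (0.289)²] = 0.27946 kg m^2; centre at d = 0.766 m, so the parallel axis theorem gives I = 0.27946 + (3.3)(0.766)² = 2.2158 kg m^2.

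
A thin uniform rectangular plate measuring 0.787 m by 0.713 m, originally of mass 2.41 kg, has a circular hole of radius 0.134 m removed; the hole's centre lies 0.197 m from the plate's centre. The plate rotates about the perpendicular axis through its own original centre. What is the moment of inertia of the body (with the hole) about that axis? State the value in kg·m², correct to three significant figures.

0.215

Unpierced body about its centre: I₀ = (1/12)M(a²+b²) = (1/12)(2.41)[(0.787)² + (0.713)²] = 0.22649 kg·m².
The removed disk has mass m = M·πr²/(ab) = (2.41)·π(0.134)²/(0.787·0.713) = 0.24228 kg (same uniform areal density).
Its moment of inertia about the rotation axis (parallel-axis theorem): I_hole = (1/2)mr² + md² = (1/2)(0.24228)(0.134)² + (0.24228)(0.197)² = 0.011578 kg·m².
Treating the hole as negative mass, I = I₀ − I_hole = 0.22649 − 0.011578 = 0.21491 kg·m².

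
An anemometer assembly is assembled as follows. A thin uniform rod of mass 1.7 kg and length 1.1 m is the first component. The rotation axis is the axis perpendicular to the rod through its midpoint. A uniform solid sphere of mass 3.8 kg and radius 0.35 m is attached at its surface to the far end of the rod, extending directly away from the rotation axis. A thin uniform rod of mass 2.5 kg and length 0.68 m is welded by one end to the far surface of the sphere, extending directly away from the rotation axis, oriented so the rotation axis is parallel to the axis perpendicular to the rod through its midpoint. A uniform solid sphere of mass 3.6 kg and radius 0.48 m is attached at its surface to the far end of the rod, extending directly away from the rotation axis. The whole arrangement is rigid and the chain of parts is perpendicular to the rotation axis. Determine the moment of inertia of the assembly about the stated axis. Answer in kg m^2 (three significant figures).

31.1

Thin rod: I_cm = (1/12)ML² = (1/12)(1.7)(1.1)² = 0.17142 kg m^2; axis through the centre, so I = 0.17142 kg m^2.
Solid sphere: I_cm = (2/5)MR² = (2/5)(3.8)(0.35)² = 0.1862 kg m^2; centre at d = 0.55 + 0.35 = 0.9 m, so I = I_cm + Md² gives I = 0.1862 + (3.8)(0.9)² = 3.2642 kg m^2.
Thin rod: I_cm = (1/12)ML² = (1/12)(2.5)(0.68)² = 0.096333 kg m^2; centre at d = 0.55 + 0.35 + 0.35 + 0.34 = 1.59 m, so I = I_cm + Md² gives I = 0.096333 + (2.5)(1.59)² = 6.4166 kg m^2.
Solid sphere: I_cm = (2/5)MR² = (2/5)(3.6)(0.48)² = 0.33178 kg m^2; centre at d = 0.55 + 0.35 + 0.35 + 0.34 + 0.34 + 0.48 = 2.41 m, so I = I_cm + Md² gives I = 0.33178 + (3.6)(2.41)² = 21.241 kg m^2.
Total I = 0.17142 + 3.2642 + 6.4166 + 21.241 = 31.093 kg m^2.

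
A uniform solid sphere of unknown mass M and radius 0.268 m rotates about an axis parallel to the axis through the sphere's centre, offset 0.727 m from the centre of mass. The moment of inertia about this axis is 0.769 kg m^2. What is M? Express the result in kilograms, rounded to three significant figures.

1.38

I = I_cm + Md² = (2/5)MR² + Md² = M·[0.4·(0.268)² + (0.727)²] = M·0.55726.
So M = 0.769 / 0.55726 = 1.38 kg.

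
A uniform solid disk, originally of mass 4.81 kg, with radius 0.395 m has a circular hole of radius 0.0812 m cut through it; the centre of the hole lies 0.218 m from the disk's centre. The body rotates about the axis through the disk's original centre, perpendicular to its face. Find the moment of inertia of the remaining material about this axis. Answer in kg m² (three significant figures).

Unpierced body about its centre: I₀ = (1/2)MR² = (1/2)(4.81)(0.395)² = 0.37524 kg m².
The removed disk has mass m = M·(r/R)² = (4.81)(0.0812/0.395)² = 0.20327 kg (same uniform areal density).
Its moment of inertia about the rotation axis (parallel-axis theorem): I_hole = (1/2)mr² + md² = (1/2)(0.20327)(0.0812)² + (0.20327)(0.218)² = 0.01033 kg m².
Treating the hole as negative mass, I = I₀ − I_hole = 0.37524 − 0.01033 = 0.36491 kg m².

0.365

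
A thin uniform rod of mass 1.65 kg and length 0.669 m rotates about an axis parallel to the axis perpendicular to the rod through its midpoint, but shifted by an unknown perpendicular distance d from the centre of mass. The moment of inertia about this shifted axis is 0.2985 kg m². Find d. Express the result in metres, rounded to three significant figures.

About the centre-of-mass axis, I_cm = (1/12)ML² = (1/12)(1.65)(0.669)² = 0.06154 kg m².
Parallel axis theorem: I = I_cm + Md², so Md² = 0.2985 − 0.06154 = 0.23696 kg m².
d = √(0.23696 / 1.65) = 0.37896 m.

0.379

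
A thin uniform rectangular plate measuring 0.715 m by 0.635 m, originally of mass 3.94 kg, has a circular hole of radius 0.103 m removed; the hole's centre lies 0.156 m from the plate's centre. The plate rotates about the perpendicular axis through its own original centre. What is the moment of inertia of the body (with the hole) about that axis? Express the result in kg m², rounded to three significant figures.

0.292

Unpierced body about its centre: I₀ = (1/12)M(a²+b²) = (1/12)(3.94)[(0.715)² + (0.635)²] = 0.30024 kg m².
The removed disk has mass m = M·πr²/(ab) = (3.94)·π(0.103)²/(0.715·0.635) = 0.28923 kg (same uniform areal density).
Its moment of inertia about the rotation axis (parallel-axis theorem): I_hole = (1/2)mr² + md² = (1/2)(0.28923)(0.103)² + (0.28923)(0.156)² = 0.0085729 kg m².
Treating the hole as negative mass, I = I₀ − I_hole = 0.30024 − 0.0085729 = 0.29167 kg m².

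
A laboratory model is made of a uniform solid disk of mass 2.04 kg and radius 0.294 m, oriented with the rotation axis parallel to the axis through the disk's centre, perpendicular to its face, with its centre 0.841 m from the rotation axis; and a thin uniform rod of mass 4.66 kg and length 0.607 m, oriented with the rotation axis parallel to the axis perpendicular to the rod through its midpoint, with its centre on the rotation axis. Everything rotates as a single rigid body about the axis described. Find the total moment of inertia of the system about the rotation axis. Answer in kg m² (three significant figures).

1.67

Solid disk: I_cm = (1/2)MR² = (1/2)(2.04)(0.294)² = 0.088165 kg m²; centre at d = 0.841 m, so I = I_cm + Md² gives I = 0.088165 + (2.04)(0.841)² = 1.531 kg m².
Thin rod: I_cm = (1/12)ML² = (1/12)(4.66)(0.607)² = 0.14308 kg m²; axis through the centre, so I = 0.14308 kg m².
Total I = 1.531 + 0.14308 = 1.6741 kg m².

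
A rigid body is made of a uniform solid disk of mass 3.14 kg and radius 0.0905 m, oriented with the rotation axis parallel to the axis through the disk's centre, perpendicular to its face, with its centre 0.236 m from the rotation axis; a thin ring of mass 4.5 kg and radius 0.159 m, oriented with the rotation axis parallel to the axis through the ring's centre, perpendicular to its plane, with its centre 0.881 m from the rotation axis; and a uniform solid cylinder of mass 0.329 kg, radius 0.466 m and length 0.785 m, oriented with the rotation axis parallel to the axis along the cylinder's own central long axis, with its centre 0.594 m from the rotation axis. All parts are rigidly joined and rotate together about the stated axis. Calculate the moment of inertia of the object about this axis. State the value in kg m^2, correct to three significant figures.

3.95

Solid disk: I_cm = (1/2)MR² = (1/2)(3.14)(0.0905)² = 0.012859 kg m^2; centre at d = 0.236 m, so the parallel axis theorem gives I = 0.012859 + (3.14)(0.236)² = 0.18774 kg m^2.
Thin ring: I_cm = MR² = (4.5)(0.159)² = 0.11376 kg m^2; centre at d = 0.881 m, so the parallel axis theorem gives I = 0.11376 + (4.5)(0.881)² = 3.6065 kg m^2.
Solid cylinder: I_cm = (1/2)MR² = (1/2)(0.329)(0.466)² = 0.035722 kg m^2; centre at d = 0.594 m, so the parallel axis theorem gives I = 0.035722 + (0.329)(0.594)² = 0.15181 kg m^2.
Total I = 0.18774 + 3.6065 + 0.15181 = 3.946 kg m^2.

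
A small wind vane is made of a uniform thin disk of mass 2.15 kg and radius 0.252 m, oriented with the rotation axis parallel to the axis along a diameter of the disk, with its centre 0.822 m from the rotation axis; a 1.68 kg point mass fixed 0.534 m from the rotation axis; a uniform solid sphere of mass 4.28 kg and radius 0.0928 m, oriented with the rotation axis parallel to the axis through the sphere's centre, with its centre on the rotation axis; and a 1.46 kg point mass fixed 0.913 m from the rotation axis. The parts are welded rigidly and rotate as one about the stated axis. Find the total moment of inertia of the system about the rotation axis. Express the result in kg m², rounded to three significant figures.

3.20

Thin disk: I_cm = (1/4)MR² = (1/4)(2.15)(0.252)² = 0.034133 kg m²; centre at d = 0.822 m, so I = I_cm + Md² gives I = 0.034133 + (2.15)(0.822)² = 1.4869 kg m².
Point mass: I_cm = 0; centre at d = 0.534 m, so I = I_cm + Md² gives I = 0 + (1.68)(0.534)² = 0.47906 kg m².
Solid sphere: I_cm = (2/5)MR² = (2/5)(4.28)(0.0928)² = 0.014743 kg m²; axis through the centre, so I = 0.014743 kg m².
Point mass: I_cm = 0; centre at d = 0.913 m, so I = I_cm + Md² gives I = 0 + (1.46)(0.913)² = 1.217 kg m².
Total I = 1.4869 + 0.47906 + 0.014743 + 1.217 = 3.1977 kg m².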